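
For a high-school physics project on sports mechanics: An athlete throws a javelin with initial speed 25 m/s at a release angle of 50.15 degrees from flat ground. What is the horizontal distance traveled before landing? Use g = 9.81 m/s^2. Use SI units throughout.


R = v^2 * sin(2*theta) / g
Convert angle to radians: theta = 50.15 deg = 0.8753 rad
sin(2*theta) = sin(1.7506) = 0.9839
R = 25^2 * 0.9839 / 9.81
R = 625 * 0.9839 / 9.81 = 62.6838 m

62.6838 m


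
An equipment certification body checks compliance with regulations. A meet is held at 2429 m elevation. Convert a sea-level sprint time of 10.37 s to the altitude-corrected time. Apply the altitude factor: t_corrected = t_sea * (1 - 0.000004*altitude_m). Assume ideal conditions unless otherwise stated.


Correction factor = 1 - 0.000004 * 2429 = 0.990284
t_corrected = t_sea * factor = 10.37 * 0.990284
t_corrected = 10.2692 s

10.2692 s


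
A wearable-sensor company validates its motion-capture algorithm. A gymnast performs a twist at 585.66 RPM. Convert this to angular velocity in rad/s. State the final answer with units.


omega = RPM * 2 * pi / 60
omega = 585.66 * 2 * 3.14159 / 60
omega = 3679.8103 / 60 = 61.3302 rad/s

61.3302 rad/s


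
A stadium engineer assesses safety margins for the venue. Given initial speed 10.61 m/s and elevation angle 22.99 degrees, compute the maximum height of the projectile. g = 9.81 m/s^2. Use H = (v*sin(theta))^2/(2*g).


H = (v*sin(theta))^2 / (2*g)
vy = v*sin(theta) = 10.61 * sin(22.99 deg) = 4.144 m/s
H = vy^2 / (2*g) = 17.1723 / (2*9.81)
H = 17.1723 / 19.62 = 0.8752 m

0.8752 m


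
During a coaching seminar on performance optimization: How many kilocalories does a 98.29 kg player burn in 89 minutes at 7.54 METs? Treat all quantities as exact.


kcal = MET * mass * time_hr
Convert time: 89 min = 1.4833 hr
kcal = 7.54 * 98.29 * 1.4833
kcal = 1099.3081 kcal

1099.3081 kcal


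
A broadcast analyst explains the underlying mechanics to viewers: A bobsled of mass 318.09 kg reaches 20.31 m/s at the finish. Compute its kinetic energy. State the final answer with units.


KE = 0.5 * m * v^2
KE = 0.5 * 318.09 * 20.31^2
KE = 0.5 * 318.09 * 412.4961 = 65605.4422 J

65605.4422 J


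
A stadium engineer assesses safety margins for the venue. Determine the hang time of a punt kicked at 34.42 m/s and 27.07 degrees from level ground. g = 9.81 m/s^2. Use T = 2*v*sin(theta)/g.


T = 2*v*sin(theta)/g
sin(theta) = sin(27.07 deg) = 0.4551
T = 2*34.42*0.4551 / 9.81
T = 31.3276 / 9.81 = 3.1934 s

3.1934 s


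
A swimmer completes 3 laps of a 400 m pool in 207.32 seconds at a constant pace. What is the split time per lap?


Split time = total_time / n_laps = 207.32 / 3
Split time = 69.1067 s per lap

69.1067 s


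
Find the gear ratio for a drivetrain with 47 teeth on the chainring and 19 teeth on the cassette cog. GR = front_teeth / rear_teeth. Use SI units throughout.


GR = front_teeth / rear_teeth
GR = 47 / 19
GR = 2.4737

2.4737


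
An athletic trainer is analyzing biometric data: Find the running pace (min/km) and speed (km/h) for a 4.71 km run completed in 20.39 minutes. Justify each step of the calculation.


Pace = time / distance = 20.39 min / 4.71 km = 4.3291 min/km
Speed = distance / time_in_hours = 4.71 / 0.3398 hr
Speed = 13.8597 km/h

4.3291 min/km, 13.8597 km/h


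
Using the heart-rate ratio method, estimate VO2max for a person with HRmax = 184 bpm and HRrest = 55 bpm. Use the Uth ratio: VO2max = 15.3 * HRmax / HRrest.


VO2max = 15.3 * HRmax / HRrest
VO2max = 15.3 * 184 / 55
VO2max = 2815.2 / 55 = 51.1855 mL/kg/min

51.1855 mL/kg/min


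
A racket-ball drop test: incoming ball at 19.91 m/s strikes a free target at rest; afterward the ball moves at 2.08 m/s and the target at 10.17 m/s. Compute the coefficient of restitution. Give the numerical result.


e = (v2_after - v1_after) / (v1_before - v2_before)
Numerator = 10.17 - 2.08 = 8.09
Denominator = 19.91 - 0 = 19.91
e = 8.09 / 19.91 = 0.4063

0.4063


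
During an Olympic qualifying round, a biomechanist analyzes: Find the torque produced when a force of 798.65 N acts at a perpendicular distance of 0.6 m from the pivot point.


tau = F * d
tau = 798.65 * 0.6
tau = 479.19 N*m

479.19 N*m


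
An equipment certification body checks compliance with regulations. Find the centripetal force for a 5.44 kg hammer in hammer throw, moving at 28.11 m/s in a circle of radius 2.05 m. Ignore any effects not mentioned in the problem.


Fc = m * v^2 / r
v^2 = 28.11^2 = 790.1721
Fc = 5.44 * 790.1721 / 2.05
Fc = 4298.5362 / 2.05 = 2096.8469 N

2096.8469 N


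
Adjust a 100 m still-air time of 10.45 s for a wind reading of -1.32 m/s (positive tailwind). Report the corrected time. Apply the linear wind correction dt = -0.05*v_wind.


dt = -0.05 * v_wind = -0.05 * -1.32 = 0.066 s
t_corrected = t_still + dt = 10.45 + (0.066)
t_corrected = 10.516 s

10.516 s


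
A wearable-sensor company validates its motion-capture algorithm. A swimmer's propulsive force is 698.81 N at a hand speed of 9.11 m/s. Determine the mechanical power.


P = F * v
P = 698.81 * 9.11
P = 6366.1591 W

6366.1591 W


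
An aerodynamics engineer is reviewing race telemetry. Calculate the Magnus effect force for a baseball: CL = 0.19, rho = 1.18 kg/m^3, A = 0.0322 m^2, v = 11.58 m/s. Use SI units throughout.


FM = 0.5 * CL * rho * A * v^2
FM = 0.5 * 0.19 * 1.18 * 0.0322 * 11.58^2
v^2 = 134.0964
FM = 0.5 * 0.19 * 1.18 * 0.0322 * 134.0964 = 0.484 N

0.484 N


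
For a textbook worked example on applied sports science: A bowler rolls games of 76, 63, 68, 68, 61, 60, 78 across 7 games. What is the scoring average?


Average = sum / n
Sum = 474
Average = 474 / 7 = 67.7143

67.7143


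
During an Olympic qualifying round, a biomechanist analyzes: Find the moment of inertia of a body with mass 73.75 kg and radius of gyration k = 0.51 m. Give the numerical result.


I = m * k^2
I = 73.75 * 0.51^2
I = 73.75 * 0.2601 = 19.1824 kg*m^2

19.1824 kg*m^2


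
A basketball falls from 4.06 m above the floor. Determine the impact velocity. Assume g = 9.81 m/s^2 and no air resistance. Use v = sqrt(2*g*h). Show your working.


v = sqrt(2 * g * h)
v = sqrt(2 * 9.81 * 4.06)
v = sqrt(79.6572) = 8.9251 m/s

8.9251 m/s


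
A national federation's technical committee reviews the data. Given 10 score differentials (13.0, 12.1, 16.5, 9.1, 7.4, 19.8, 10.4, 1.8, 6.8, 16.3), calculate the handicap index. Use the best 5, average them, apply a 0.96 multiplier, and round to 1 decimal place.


All differentials: 13.0, 12.1, 16.5, 9.1, 7.4, 19.8, 10.4, 1.8, 6.8, 16.3
Sorted: 1.8, 6.8, 7.4, 9.1, 10.4, 12.1, 13.0, 16.3, 16.5, 19.8
Best 5: 1.8, 6.8, 7.4, 9.1, 10.4
Average of best = 35.5 / 5 = 7.1
Raw index = 7.1 * 0.96 = 6.816
Handicap index = round(6.816, 1) = 6.8

6.8


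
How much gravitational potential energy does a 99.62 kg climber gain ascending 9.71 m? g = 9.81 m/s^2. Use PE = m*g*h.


PE = m * g * h
PE = 99.62 * 9.81 * 9.71
PE = 977.2722 * 9.71 = 9489.3131 J

9489.3131 J


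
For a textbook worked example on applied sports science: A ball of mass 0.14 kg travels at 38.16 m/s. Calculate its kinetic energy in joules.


KE = 0.5 * m * v^2
KE = 0.5 * 0.14 * 38.16^2
KE = 0.5 * 0.14 * 1456.1856 = 101.933 J

101.933 J


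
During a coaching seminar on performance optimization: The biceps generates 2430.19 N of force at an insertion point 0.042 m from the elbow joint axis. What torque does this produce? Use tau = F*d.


tau = F * d
tau = 2430.19 * 0.042
tau = 102.068 N*m

102.068 N*m


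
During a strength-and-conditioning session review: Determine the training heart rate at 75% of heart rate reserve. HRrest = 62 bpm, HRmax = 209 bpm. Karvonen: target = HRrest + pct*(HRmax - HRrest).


Target = HRrest + pct*(HRmax - HRrest)
Heart rate reserve = HRmax - HRrest = 209 - 62 = 147 bpm
Fraction = 75% = 0.75
Target = 62 + 0.75 * 147
Target = 62 + 110.25 = 172.25 bpm

172.25 bpm


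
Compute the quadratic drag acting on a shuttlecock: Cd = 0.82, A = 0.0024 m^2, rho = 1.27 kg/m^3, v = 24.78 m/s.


Fd = 0.5 * Cd * rho * A * v^2
Fd = 0.5 * 0.82 * 1.27 * 0.0024 * 24.78^2
v^2 = 614.0484
Fd = 0.5 * 0.82 * 1.27 * 0.0024 * 614.0484 = 0.7674 N

0.7674 N


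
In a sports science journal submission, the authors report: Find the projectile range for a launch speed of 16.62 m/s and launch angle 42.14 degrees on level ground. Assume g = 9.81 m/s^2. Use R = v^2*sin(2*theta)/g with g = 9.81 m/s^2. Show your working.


R = v^2 * sin(2*theta) / g
Convert angle to radians: theta = 42.14 deg = 0.7355 rad
sin(2*theta) = sin(1.471) = 0.995
R = 16.62^2 * 0.995 / 9.81
R = 276.2244 * 0.995 / 9.81 = 28.0172 m

28.0172 m


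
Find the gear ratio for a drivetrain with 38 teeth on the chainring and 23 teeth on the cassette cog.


GR = front_teeth / rear_teeth
GR = 38 / 23
GR = 1.6522

1.6522


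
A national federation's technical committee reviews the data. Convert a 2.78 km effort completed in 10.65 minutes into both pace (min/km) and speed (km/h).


Pace = time / distance = 10.65 min / 2.78 km = 3.8309 min/km
Speed = distance / time_in_hours = 2.78 / 0.1775 hr
Speed = 15.662 km/h

3.8309 min/km, 15.662 km/h


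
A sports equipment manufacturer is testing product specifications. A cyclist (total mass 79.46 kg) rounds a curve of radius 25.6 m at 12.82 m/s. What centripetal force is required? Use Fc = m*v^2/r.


Fc = m * v^2 / r
v^2 = 12.82^2 = 164.3524
Fc = 79.46 * 164.3524 / 25.6
Fc = 13059.4417 / 25.6 = 510.1344 N

510.1344 N


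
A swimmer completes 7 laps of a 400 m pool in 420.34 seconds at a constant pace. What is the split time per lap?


Split time = total_time / n_laps = 420.34 / 7
Split time = 60.0486 s per lap

60.0486 s


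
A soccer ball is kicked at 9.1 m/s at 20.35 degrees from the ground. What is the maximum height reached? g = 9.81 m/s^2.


H = (v*sin(theta))^2 / (2*g)
vy = v*sin(theta) = 9.1 * sin(20.35 deg) = 3.1646 m/s
H = vy^2 / (2*g) = 10.0144 / (2*9.81)
H = 10.0144 / 19.62 = 0.5104 m

0.5104 m


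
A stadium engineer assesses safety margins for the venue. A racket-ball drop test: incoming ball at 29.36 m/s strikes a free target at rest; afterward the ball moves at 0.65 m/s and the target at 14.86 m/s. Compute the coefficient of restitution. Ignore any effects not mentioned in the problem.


e = (v2_after - v1_after) / (v1_before - v2_before)
Numerator = 14.86 - 0.65 = 14.21
Denominator = 29.36 - 0 = 29.36
e = 14.21 / 29.36 = 0.484

0.484


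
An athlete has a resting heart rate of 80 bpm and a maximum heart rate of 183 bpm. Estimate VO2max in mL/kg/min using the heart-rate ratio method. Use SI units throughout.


VO2max = 15.3 * HRmax / HRrest
VO2max = 15.3 * 183 / 80
VO2max = 2799.9 / 80 = 34.9988 mL/kg/min

34.9988 mL/kg/min


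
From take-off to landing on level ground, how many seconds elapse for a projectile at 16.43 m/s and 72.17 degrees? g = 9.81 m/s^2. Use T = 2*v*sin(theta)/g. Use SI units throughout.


T = 2*v*sin(theta)/g
sin(theta) = sin(72.17 deg) = 0.952
T = 2*16.43*0.952 / 9.81
T = 31.2817 / 9.81 = 3.1888 s

3.1888 s


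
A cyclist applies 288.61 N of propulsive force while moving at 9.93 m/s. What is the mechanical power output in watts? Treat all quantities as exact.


P = F * v
P = 288.61 * 9.93
P = 2865.8973 W

2865.8973 W


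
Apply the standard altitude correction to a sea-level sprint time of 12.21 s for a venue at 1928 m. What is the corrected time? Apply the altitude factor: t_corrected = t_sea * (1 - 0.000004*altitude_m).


Correction factor = 1 - 0.000004 * 1928 = 0.992288
t_corrected = t_sea * factor = 12.21 * 0.992288
t_corrected = 12.1158 s

12.1158 s


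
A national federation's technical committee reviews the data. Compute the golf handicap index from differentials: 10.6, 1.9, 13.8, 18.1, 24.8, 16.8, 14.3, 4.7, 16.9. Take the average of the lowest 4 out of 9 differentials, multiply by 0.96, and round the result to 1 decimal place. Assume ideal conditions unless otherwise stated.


All differentials: 10.6, 1.9, 13.8, 18.1, 24.8, 16.8, 14.3, 4.7, 16.9
Sorted: 1.9, 4.7, 10.6, 13.8, 14.3, 16.8, 16.9, 18.1, 24.8
Best 4: 1.9, 4.7, 10.6, 13.8
Average of best = 31 / 4 = 7.75
Raw index = 7.75 * 0.96 = 7.44
Handicap index = round(7.44, 1) = 7.4

7.4


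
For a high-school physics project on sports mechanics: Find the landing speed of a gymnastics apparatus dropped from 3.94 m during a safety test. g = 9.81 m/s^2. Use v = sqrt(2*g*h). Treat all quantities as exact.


v = sqrt(2 * g * h)
v = sqrt(2 * 9.81 * 3.94)
v = sqrt(77.3028) = 8.7922 m/s

8.7922 m/s


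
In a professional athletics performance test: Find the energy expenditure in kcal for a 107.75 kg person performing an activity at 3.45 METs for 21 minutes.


kcal = MET * mass * time_hr
Convert time: 21 min = 0.35 hr
kcal = 3.45 * 107.75 * 0.35
kcal = 130.1081 kcal

130.1081 kcal


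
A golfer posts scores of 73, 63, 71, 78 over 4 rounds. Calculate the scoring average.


Average = sum / n
Sum = 285
Average = 285 / 4 = 71.25

71.25


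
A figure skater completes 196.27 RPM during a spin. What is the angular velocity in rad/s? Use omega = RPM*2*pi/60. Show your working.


omega = RPM * 2 * pi / 60
omega = 196.27 * 2 * 3.14159 / 60
omega = 1233.2008 / 60 = 20.5533 rad/s

20.5533 rad/s


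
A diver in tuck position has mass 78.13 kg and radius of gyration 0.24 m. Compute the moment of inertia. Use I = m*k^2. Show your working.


I = m * k^2
I = 78.13 * 0.24^2
I = 78.13 * 0.0576 = 4.5003 kg*m^2

4.5003 kg*m^2


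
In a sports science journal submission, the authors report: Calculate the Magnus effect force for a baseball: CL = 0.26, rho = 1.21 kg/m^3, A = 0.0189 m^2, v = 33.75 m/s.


FM = 0.5 * CL * rho * A * v^2
FM = 0.5 * 0.26 * 1.21 * 0.0189 * 33.75^2
v^2 = 1139.0625
FM = 0.5 * 0.26 * 1.21 * 0.0189 * 1139.0625 = 3.3864 N

3.3864 N


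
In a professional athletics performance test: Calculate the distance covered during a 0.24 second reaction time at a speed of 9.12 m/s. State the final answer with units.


d = v * t
d = 9.12 * 0.24
d = 2.1888 m

2.1888 m


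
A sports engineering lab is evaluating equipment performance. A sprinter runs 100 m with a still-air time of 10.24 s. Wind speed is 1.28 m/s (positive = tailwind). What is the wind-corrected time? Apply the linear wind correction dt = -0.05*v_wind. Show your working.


dt = -0.05 * v_wind = -0.05 * 1.28 = -0.064 s
t_corrected = t_still + dt = 10.24 + (-0.064)
t_corrected = 10.176 s

10.176 s


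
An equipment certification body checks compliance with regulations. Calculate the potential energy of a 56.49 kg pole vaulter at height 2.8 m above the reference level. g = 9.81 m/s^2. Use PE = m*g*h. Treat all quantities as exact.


PE = m * g * h
PE = 56.49 * 9.81 * 2.8
PE = 554.1669 * 2.8 = 1551.6673 J

1551.6673 J


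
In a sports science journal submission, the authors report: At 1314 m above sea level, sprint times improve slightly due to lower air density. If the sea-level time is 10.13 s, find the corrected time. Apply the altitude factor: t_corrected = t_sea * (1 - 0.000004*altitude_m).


Correction factor = 1 - 0.000004 * 1314 = 0.994744
t_corrected = t_sea * factor = 10.13 * 0.994744
t_corrected = 10.0768 s

10.0768 s


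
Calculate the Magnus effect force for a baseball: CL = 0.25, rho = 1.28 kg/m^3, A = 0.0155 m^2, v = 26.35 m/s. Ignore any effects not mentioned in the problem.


FM = 0.5 * CL * rho * A * v^2
FM = 0.5 * 0.25 * 1.28 * 0.0155 * 26.35^2
v^2 = 694.3225
FM = 0.5 * 0.25 * 1.28 * 0.0155 * 694.3225 = 1.7219 N

1.7219 N


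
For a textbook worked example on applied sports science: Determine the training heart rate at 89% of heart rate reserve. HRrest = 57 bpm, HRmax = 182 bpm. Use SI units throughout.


Target = HRrest + pct*(HRmax - HRrest)
Heart rate reserve = HRmax - HRrest = 182 - 57 = 125 bpm
Fraction = 89% = 0.89
Target = 57 + 0.89 * 125
Target = 57 + 111.25 = 168.25 bpm

168.25 bpm


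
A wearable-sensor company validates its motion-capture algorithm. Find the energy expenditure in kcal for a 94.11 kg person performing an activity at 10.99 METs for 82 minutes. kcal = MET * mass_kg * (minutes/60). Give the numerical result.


kcal = MET * mass * time_hr
Convert time: 82 min = 1.3667 hr
kcal = 10.99 * 94.11 * 1.3667
kcal = 1413.5008 kcal

1413.5008 kcal


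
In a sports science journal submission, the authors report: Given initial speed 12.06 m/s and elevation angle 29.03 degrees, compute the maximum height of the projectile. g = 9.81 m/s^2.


H = (v*sin(theta))^2 / (2*g)
vy = v*sin(theta) = 12.06 * sin(29.03 deg) = 5.8523 m/s
H = vy^2 / (2*g) = 34.2497 / (2*9.81)
H = 34.2497 / 19.62 = 1.7457 m

1.7457 m


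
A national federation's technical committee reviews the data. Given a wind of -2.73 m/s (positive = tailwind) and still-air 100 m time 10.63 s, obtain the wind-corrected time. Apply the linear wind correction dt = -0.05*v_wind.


dt = -0.05 * v_wind = -0.05 * -2.73 = 0.1365 s
t_corrected = t_still + dt = 10.63 + (0.1365)
t_corrected = 10.7665 s

10.7665 s


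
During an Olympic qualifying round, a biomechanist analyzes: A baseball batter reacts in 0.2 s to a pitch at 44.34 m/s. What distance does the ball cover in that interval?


d = v * t
d = 44.34 * 0.2
d = 8.868 m

8.868 m


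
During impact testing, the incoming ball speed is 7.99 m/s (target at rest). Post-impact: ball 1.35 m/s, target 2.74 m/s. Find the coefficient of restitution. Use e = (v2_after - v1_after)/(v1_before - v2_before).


e = (v2_after - v1_after) / (v1_before - v2_before)
Numerator = 2.74 - 1.35 = 1.39
Denominator = 7.99 - 0 = 7.99
e = 1.39 / 7.99 = 0.174

0.174


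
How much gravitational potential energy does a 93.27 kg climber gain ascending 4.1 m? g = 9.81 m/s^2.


PE = m * g * h
PE = 93.27 * 9.81 * 4.1
PE = 914.9787 * 4.1 = 3751.4127 J

3751.4127 J


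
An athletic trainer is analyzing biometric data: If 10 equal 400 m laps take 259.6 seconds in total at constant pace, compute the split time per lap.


Split time = total_time / n_laps = 259.6 / 10
Split time = 25.96 s per lap

25.96 s


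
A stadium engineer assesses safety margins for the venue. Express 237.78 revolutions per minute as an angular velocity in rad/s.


omega = RPM * 2 * pi / 60
omega = 237.78 * 2 * 3.14159 / 60
omega = 1494.0158 / 60 = 24.9003 rad/s

24.9003 rad/s


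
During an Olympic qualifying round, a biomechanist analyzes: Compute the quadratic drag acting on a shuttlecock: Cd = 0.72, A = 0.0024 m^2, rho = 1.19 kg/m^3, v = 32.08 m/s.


Fd = 0.5 * Cd * rho * A * v^2
Fd = 0.5 * 0.72 * 1.19 * 0.0024 * 32.08^2
v^2 = 1029.1264
Fd = 0.5 * 0.72 * 1.19 * 0.0024 * 1029.1264 = 1.0581 N

1.0581 N


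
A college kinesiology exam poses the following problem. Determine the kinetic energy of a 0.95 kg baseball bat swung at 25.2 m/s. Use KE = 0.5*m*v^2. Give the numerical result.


KE = 0.5 * m * v^2
KE = 0.5 * 0.95 * 25.2^2
KE = 0.5 * 0.95 * 635.04 = 301.644 J

301.644 J


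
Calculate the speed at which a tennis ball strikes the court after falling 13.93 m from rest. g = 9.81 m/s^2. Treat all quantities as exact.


v = sqrt(2 * g * h)
v = sqrt(2 * 9.81 * 13.93)
v = sqrt(273.3066) = 16.532 m/s

16.532 m/s


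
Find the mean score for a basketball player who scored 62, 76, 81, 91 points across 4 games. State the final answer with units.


Average = sum / n
Sum = 310
Average = 310 / 4 = 77.5

77.5


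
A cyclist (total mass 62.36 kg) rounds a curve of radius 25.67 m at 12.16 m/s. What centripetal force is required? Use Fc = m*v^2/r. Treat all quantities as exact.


Fc = m * v^2 / r
v^2 = 12.16^2 = 147.8656
Fc = 62.36 * 147.8656 / 25.67
Fc = 9220.8988 / 25.67 = 359.2091 N

359.2091 N


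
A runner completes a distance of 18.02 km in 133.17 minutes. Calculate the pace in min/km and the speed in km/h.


Pace = time / distance = 133.17 min / 18.02 km = 7.3901 min/km
Speed = distance / time_in_hours = 18.02 / 2.2195 hr
Speed = 8.1189 km/h

7.3901 min/km, 8.1189 km/h


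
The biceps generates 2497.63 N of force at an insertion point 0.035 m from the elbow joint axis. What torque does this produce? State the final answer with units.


tau = F * d
tau = 2497.63 * 0.035
tau = 87.4171 N*m

87.4171 N*m


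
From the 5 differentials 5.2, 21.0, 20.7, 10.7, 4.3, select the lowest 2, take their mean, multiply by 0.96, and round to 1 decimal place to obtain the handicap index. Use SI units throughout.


All differentials: 5.2, 21.0, 20.7, 10.7, 4.3
Sorted: 4.3, 5.2, 10.7, 20.7, 21.0
Best 2: 4.3, 5.2
Average of best = 9.5 / 2 = 4.75
Raw index = 4.75 * 0.96 = 4.56
Handicap index = round(4.56, 1) = 4.6

4.6


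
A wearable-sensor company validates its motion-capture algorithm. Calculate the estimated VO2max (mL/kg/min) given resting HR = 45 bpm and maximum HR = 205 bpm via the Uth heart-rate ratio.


VO2max = 15.3 * HRmax / HRrest
VO2max = 15.3 * 205 / 45
VO2max = 3136.5 / 45 = 69.7 mL/kg/min

69.7 mL/kg/min


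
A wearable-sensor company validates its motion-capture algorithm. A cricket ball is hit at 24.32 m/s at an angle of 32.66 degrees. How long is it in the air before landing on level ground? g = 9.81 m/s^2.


T = 2*v*sin(theta)/g
sin(theta) = sin(32.66 deg) = 0.5397
T = 2*24.32*0.5397 / 9.81
T = 26.2487 / 9.81 = 2.6757 s

2.6757 s


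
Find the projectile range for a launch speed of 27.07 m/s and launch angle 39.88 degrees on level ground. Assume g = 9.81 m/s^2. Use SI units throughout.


R = v^2 * sin(2*theta) / g
Convert angle to radians: theta = 39.88 deg = 0.696 rad
sin(2*theta) = sin(1.3921) = 0.9841
R = 27.07^2 * 0.9841 / 9.81
R = 732.7849 * 0.9841 / 9.81 = 73.5079 m

73.5079 m


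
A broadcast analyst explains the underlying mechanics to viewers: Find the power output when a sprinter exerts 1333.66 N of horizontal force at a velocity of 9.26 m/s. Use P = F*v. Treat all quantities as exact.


P = F * v
P = 1333.66 * 9.26
P = 12349.6916 W

12349.6916 W


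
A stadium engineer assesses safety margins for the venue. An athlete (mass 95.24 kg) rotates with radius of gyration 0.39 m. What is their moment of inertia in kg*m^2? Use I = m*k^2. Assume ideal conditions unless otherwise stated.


I = m * k^2
I = 95.24 * 0.39^2
I = 95.24 * 0.1521 = 14.486 kg*m^2

14.486 kg*m^2


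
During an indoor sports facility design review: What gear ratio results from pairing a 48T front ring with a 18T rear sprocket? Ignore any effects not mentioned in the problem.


GR = front_teeth / rear_teeth
GR = 48 / 18
GR = 2.6667

2.6667


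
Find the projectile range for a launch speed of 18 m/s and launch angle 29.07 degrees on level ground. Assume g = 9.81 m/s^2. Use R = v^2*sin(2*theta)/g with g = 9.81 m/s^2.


R = v^2 * sin(2*theta) / g
Convert angle to radians: theta = 29.07 deg = 0.5074 rad
sin(2*theta) = sin(1.0147) = 0.8493
R = 18^2 * 0.8493 / 9.81
R = 324 * 0.8493 / 9.81 = 28.0516 m

28.0516 m


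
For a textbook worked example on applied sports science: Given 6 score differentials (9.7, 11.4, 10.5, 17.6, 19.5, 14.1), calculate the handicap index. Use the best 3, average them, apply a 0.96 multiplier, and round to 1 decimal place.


All differentials: 9.7, 11.4, 10.5, 17.6, 19.5, 14.1
Sorted: 9.7, 10.5, 11.4, 14.1, 17.6, 19.5
Best 3: 9.7, 10.5, 11.4
Average of best = 31.6 / 3 = 10.5333
Raw index = 10.5333 * 0.96 = 10.112
Handicap index = round(10.112, 1) = 10.1

10.1


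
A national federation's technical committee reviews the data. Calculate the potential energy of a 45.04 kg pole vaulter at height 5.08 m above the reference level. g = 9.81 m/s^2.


PE = m * g * h
PE = 45.04 * 9.81 * 5.08
PE = 441.8424 * 5.08 = 2244.5594 J

2244.5594 J


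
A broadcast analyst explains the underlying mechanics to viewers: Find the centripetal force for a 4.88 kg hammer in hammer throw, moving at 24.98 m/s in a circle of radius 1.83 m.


Fc = m * v^2 / r
v^2 = 24.98^2 = 624.0004
Fc = 4.88 * 624.0004 / 1.83
Fc = 3045.122 / 1.83 = 1664.0011 N

1664.0011 N


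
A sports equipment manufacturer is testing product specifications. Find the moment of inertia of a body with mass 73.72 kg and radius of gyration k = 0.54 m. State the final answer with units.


I = m * k^2
I = 73.72 * 0.54^2
I = 73.72 * 0.2916 = 21.4968 kg*m^2

21.4968 kg*m^2


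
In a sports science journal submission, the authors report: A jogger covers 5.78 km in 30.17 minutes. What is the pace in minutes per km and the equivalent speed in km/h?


Pace = time / distance = 30.17 min / 5.78 km = 5.2197 min/km
Speed = distance / time_in_hours = 5.78 / 0.5028 hr
Speed = 11.4949 km/h

5.2197 min/km, 11.4949 km/h


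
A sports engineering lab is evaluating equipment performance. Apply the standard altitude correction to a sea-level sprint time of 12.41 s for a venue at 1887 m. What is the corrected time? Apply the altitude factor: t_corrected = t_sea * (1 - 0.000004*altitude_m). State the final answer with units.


Correction factor = 1 - 0.000004 * 1887 = 0.992452
t_corrected = t_sea * factor = 12.41 * 0.992452
t_corrected = 12.3163 s

12.3163 s


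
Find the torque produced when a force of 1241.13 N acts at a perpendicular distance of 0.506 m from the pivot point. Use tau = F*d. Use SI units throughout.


tau = F * d
tau = 1241.13 * 0.506
tau = 628.0118 N*m

628.0118 N*m


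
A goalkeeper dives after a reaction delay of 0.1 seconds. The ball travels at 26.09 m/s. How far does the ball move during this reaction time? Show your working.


d = v * t
d = 26.09 * 0.1
d = 2.609 m

2.609 m


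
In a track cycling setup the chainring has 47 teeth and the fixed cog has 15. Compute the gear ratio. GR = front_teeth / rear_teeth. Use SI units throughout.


GR = front_teeth / rear_teeth
GR = 47 / 15
GR = 3.1333

3.1333


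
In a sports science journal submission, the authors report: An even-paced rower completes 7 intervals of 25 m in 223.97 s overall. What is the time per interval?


Split time = total_time / n_laps = 223.97 / 7
Split time = 31.9957 s per lap

31.9957 s


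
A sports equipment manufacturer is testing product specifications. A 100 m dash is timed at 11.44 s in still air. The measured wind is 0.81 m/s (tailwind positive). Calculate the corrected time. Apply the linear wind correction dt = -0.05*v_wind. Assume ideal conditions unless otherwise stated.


dt = -0.05 * v_wind = -0.05 * 0.81 = -0.0405 s
t_corrected = t_still + dt = 11.44 + (-0.0405)
t_corrected = 11.3995 s

11.3995 s


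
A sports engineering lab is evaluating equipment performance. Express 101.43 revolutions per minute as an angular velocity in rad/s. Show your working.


omega = RPM * 2 * pi / 60
omega = 101.43 * 2 * 3.14159 / 60
omega = 637.3035 / 60 = 10.6217 rad/s

10.6217 rad/s


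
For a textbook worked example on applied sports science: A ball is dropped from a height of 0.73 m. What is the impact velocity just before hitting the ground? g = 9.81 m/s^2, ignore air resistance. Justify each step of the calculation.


v = sqrt(2 * g * h)
v = sqrt(2 * 9.81 * 0.73)
v = sqrt(14.3226) = 3.7845 m/s

3.7845 m/s


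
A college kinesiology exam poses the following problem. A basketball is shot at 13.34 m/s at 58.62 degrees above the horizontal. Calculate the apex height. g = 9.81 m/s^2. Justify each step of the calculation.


H = (v*sin(theta))^2 / (2*g)
vy = v*sin(theta) = 13.34 * sin(58.62 deg) = 11.3888 m/s
H = vy^2 / (2*g) = 129.7046 / (2*9.81)
H = 129.7046 / 19.62 = 6.6108 m

6.6108 m


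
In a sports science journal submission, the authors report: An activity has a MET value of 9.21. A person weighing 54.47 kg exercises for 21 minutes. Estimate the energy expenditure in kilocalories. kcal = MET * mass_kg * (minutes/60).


kcal = MET * mass * time_hr
Convert time: 21 min = 0.35 hr
kcal = 9.21 * 54.47 * 0.35
kcal = 175.584 kcal

175.584 kcal


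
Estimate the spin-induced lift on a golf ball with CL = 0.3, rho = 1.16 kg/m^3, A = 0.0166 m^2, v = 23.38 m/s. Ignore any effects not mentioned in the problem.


FM = 0.5 * CL * rho * A * v^2
FM = 0.5 * 0.3 * 1.16 * 0.0166 * 23.38^2
v^2 = 546.6244
FM = 0.5 * 0.3 * 1.16 * 0.0166 * 546.6244 = 1.5789 N

1.5789 N


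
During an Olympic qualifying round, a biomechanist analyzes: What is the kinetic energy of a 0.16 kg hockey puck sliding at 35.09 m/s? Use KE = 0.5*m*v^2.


KE = 0.5 * m * v^2
KE = 0.5 * 0.16 * 35.09^2
KE = 0.5 * 0.16 * 1231.3081 = 98.5046 J

98.5046 J


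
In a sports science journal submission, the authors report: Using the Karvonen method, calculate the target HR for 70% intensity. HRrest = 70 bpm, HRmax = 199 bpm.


Target = HRrest + pct*(HRmax - HRrest)
Heart rate reserve = HRmax - HRrest = 199 - 70 = 129 bpm
Fraction = 70% = 0.7
Target = 70 + 0.7 * 129
Target = 70 + 90.3 = 160.3 bpm

160.3 bpm


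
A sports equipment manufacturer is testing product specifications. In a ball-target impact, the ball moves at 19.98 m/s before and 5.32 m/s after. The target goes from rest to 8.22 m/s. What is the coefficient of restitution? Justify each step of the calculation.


e = (v2_after - v1_after) / (v1_before - v2_before)
Numerator = 8.22 - 5.32 = 2.9
Denominator = 19.98 - 0 = 19.98
e = 2.9 / 19.98 = 0.1451

0.1451


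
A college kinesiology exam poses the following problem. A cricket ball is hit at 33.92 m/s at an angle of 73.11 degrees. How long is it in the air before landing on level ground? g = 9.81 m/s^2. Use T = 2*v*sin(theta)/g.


T = 2*v*sin(theta)/g
sin(theta) = sin(73.11 deg) = 0.9569
T = 2*33.92*0.9569 / 9.81
T = 64.9137 / 9.81 = 6.6171 s

6.6171 s


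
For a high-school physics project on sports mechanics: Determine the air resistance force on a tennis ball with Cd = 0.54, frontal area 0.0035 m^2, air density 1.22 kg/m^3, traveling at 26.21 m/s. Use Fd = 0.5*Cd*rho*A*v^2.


Fd = 0.5 * Cd * rho * A * v^2
Fd = 0.5 * 0.54 * 1.22 * 0.0035 * 26.21^2
v^2 = 686.9641
Fd = 0.5 * 0.54 * 1.22 * 0.0035 * 686.9641 = 0.792 N

0.792 N


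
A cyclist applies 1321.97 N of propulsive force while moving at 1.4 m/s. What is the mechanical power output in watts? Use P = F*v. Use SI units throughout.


P = F * v
P = 1321.97 * 1.4
P = 1850.758 W

1850.758 W


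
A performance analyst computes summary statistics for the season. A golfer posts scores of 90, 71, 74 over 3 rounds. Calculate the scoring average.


Average = sum / n
Sum = 235
Average = 235 / 3 = 78.3333

78.3333


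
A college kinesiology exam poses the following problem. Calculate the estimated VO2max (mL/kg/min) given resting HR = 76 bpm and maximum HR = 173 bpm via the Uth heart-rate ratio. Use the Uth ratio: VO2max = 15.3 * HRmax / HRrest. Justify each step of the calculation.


VO2max = 15.3 * HRmax / HRrest
VO2max = 15.3 * 173 / 76
VO2max = 2646.9 / 76 = 34.8276 mL/kg/min

34.8276 mL/kg/min


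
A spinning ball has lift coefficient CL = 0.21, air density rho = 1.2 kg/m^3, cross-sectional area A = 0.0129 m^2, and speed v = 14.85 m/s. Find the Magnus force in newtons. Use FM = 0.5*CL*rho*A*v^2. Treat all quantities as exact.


FM = 0.5 * CL * rho * A * v^2
FM = 0.5 * 0.21 * 1.2 * 0.0129 * 14.85^2
v^2 = 220.5225
FM = 0.5 * 0.21 * 1.2 * 0.0129 * 220.5225 = 0.3584 N

0.3584 N


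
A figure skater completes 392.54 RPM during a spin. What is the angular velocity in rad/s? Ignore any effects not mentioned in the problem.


omega = RPM * 2 * pi / 60
omega = 392.54 * 2 * 3.14159 / 60
omega = 2466.4016 / 60 = 41.1067 rad/s

41.1067 rad/s


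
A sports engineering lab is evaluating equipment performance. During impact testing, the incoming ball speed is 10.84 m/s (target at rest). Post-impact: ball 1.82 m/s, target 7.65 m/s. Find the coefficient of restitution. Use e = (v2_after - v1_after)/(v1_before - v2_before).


e = (v2_after - v1_after) / (v1_before - v2_before)
Numerator = 7.65 - 1.82 = 5.83
Denominator = 10.84 - 0 = 10.84
e = 5.83 / 10.84 = 0.5378

0.5378


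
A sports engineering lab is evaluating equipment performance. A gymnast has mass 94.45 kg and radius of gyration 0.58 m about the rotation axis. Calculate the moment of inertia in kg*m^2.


I = m * k^2
I = 94.45 * 0.58^2
I = 94.45 * 0.3364 = 31.773 kg*m^2

31.773 kg*m^2


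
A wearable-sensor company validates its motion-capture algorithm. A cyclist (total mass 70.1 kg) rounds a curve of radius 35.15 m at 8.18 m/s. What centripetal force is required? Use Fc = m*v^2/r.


Fc = m * v^2 / r
v^2 = 8.18^2 = 66.9124
Fc = 70.1 * 66.9124 / 35.15
Fc = 4690.5592 / 35.15 = 133.4441 N

133.4441 N


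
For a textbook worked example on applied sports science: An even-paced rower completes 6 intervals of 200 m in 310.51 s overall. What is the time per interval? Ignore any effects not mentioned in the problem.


Split time = total_time / n_laps = 310.51 / 6
Split time = 51.7517 s per lap

51.7517 s


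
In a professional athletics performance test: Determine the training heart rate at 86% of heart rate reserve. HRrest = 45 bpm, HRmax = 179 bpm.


Target = HRrest + pct*(HRmax - HRrest)
Heart rate reserve = HRmax - HRrest = 179 - 45 = 134 bpm
Fraction = 86% = 0.86
Target = 45 + 0.86 * 134
Target = 45 + 115.24 = 160.24 bpm

160.24 bpm


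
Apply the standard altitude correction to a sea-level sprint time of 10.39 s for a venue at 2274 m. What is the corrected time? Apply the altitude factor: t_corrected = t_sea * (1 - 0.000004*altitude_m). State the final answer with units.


Correction factor = 1 - 0.000004 * 2274 = 0.990904
t_corrected = t_sea * factor = 10.39 * 0.990904
t_corrected = 10.2955 s

10.2955 s


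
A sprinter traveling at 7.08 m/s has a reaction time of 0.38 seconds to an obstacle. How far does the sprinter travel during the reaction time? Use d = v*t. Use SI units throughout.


d = v * t
d = 7.08 * 0.38
d = 2.6904 m

2.6904 m


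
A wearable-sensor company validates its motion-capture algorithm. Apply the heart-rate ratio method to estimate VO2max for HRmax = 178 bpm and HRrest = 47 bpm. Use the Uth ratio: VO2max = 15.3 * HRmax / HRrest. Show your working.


VO2max = 15.3 * HRmax / HRrest
VO2max = 15.3 * 178 / 47
VO2max = 2723.4 / 47 = 57.9447 mL/kg/min

57.9447 mL/kg/min


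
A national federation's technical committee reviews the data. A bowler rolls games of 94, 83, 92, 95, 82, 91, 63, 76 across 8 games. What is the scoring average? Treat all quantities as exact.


Average = sum / n
Sum = 676
Average = 676 / 8 = 84.5

84.5


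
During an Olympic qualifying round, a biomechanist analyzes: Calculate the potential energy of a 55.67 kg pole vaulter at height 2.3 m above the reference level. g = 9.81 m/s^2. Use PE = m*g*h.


PE = m * g * h
PE = 55.67 * 9.81 * 2.3
PE = 546.1227 * 2.3 = 1256.0822 J

1256.0822 J


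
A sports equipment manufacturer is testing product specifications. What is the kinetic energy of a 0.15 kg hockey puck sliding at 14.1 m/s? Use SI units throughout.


KE = 0.5 * m * v^2
KE = 0.5 * 0.15 * 14.1^2
KE = 0.5 * 0.15 * 198.81 = 14.9108 J

14.9108 J


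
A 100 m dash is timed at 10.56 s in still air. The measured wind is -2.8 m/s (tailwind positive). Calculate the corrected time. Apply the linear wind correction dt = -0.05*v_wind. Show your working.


dt = -0.05 * v_wind = -0.05 * -2.8 = 0.14 s
t_corrected = t_still + dt = 10.56 + (0.14)
t_corrected = 10.7 s

10.7 s


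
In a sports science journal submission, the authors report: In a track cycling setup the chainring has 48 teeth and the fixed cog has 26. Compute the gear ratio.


GR = front_teeth / rear_teeth
GR = 48 / 26
GR = 1.8462

1.8462


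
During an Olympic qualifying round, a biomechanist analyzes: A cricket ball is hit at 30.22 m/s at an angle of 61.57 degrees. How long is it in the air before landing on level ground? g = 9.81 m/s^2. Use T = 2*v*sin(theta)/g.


T = 2*v*sin(theta)/g
sin(theta) = sin(61.57 deg) = 0.8794
T = 2*30.22*0.8794 / 9.81
T = 53.1509 / 9.81 = 5.418 s

5.418 s


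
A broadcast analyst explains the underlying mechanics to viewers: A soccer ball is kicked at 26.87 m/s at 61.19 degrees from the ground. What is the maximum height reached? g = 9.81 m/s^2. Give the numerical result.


H = (v*sin(theta))^2 / (2*g)
vy = v*sin(theta) = 26.87 * sin(61.19 deg) = 23.5441 m/s
H = vy^2 / (2*g) = 554.3247 / (2*9.81)
H = 554.3247 / 19.62 = 28.253 m

28.253 m


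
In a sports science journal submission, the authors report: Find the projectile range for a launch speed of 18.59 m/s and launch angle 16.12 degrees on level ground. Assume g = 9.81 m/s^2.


R = v^2 * sin(2*theta) / g
Convert angle to radians: theta = 16.12 deg = 0.2813 rad
sin(2*theta) = sin(0.5627) = 0.5335
R = 18.59^2 * 0.5335 / 9.81
R = 345.5881 * 0.5335 / 9.81 = 18.793 m

18.793 m


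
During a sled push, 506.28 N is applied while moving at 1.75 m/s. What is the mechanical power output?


P = F * v
P = 506.28 * 1.75
P = 885.99 W

885.99 W


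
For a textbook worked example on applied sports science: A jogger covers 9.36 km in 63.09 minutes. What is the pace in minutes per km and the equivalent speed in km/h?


Pace = time / distance = 63.09 min / 9.36 km = 6.7404 min/km
Speed = distance / time_in_hours = 9.36 / 1.0515 hr
Speed = 8.9016 km/h

6.7404 min/km, 8.9016 km/h


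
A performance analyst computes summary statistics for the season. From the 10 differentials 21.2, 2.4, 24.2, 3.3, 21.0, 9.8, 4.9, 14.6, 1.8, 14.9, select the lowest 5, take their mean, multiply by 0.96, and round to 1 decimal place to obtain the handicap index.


All differentials: 21.2, 2.4, 24.2, 3.3, 21.0, 9.8, 4.9, 14.6, 1.8, 14.9
Sorted: 1.8, 2.4, 3.3, 4.9, 9.8, 14.6, 14.9, 21.0, 21.2, 24.2
Best 5: 1.8, 2.4, 3.3, 4.9, 9.8
Average of best = 22.2 / 5 = 4.44
Raw index = 4.44 * 0.96 = 4.2624
Handicap index = round(4.2624, 1) = 4.3

4.3


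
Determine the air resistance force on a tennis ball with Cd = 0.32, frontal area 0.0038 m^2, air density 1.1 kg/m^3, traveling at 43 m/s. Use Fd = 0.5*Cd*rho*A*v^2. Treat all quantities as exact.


Fd = 0.5 * Cd * rho * A * v^2
Fd = 0.5 * 0.32 * 1.1 * 0.0038 * 43^2
v^2 = 1849
Fd = 0.5 * 0.32 * 1.1 * 0.0038 * 1849 = 1.2366 N

1.2366 N


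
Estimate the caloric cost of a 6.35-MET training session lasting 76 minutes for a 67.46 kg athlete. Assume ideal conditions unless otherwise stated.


kcal = MET * mass * time_hr
Convert time: 76 min = 1.2667 hr
kcal = 6.35 * 67.46 * 1.2667
kcal = 542.6033 kcal

542.6033 kcal


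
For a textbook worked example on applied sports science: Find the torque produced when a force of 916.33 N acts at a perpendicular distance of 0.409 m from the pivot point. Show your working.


tau = F * d
tau = 916.33 * 0.409
tau = 374.779 N*m

374.779 N*m


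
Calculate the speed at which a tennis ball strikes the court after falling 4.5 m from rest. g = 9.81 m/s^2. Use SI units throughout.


v = sqrt(2 * g * h)
v = sqrt(2 * 9.81 * 4.5)
v = sqrt(88.29) = 9.3963 m/s

9.3963 m/s


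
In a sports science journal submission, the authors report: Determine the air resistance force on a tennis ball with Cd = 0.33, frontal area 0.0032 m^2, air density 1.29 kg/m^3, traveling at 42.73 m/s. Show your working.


Fd = 0.5 * Cd * rho * A * v^2
Fd = 0.5 * 0.33 * 1.29 * 0.0032 * 42.73^2
v^2 = 1825.8529
Fd = 0.5 * 0.33 * 1.29 * 0.0032 * 1825.8529 = 1.2436 N

1.2436 N


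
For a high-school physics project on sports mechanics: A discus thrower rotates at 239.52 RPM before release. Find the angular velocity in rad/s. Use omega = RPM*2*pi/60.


omega = RPM * 2 * pi / 60
omega = 239.52 * 2 * 3.14159 / 60
omega = 1504.9485 / 60 = 25.0825 rad/s

25.0825 rad/s


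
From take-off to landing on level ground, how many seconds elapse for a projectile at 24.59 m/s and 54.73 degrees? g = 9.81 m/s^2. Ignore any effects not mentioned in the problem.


T = 2*v*sin(theta)/g
sin(theta) = sin(54.73 deg) = 0.8164
T = 2*24.59*0.8164 / 9.81
T = 40.1525 / 9.81 = 4.093 s

4.093 s


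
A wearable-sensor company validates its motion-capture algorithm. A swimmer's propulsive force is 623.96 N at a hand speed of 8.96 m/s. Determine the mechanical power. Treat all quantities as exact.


P = F * v
P = 623.96 * 8.96
P = 5590.6816 W

5590.6816 W
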